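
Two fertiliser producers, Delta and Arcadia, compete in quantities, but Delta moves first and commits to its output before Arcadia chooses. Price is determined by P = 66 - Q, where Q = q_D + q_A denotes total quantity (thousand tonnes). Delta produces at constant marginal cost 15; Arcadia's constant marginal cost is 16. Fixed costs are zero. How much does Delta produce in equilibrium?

Solve by backward induction. Given q_D, the follower Arcadia maximises π_A = (66 - q_D - q_A)q_A - 16q_A.
∂π_A/∂q_A = 50 - q_D - 2q_A = 0 gives the reaction function q_A = (50 - q_D)/2.
Delta substitutes q_A(q_D) into its own profit: π_D = q_D(66 - q_D - (50 - q_D)/2) - 15q_D = (41 - (1/2)q_D)q_D - 15q_D.
Leader FOC: 26 - q_D = 0, so q_D = 26.
Then q_A = (50 - 26)/2 = 12.

26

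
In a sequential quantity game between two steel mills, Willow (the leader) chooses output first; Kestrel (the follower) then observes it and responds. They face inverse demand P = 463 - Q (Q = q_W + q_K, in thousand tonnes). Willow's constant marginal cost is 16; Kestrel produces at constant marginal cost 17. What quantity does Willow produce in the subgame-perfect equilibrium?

The follower Kestrel best-responds to any q_W: π_K = (463 - Q)q_K - 17q_K.
Setting the follower's marginal profit to zero, 446 - q_W - 2q_K = 0, i.e. q_K = (446 - q_W)/2.
Willow substitutes q_K(q_W) into its own profit: π_W = q_W(463 - q_W - (446 - q_W)/2) - 16q_W = (240 - (1/2)q_W)q_W - 16q_W.
Leader FOC: 224 - q_W = 0, so q_W = 224.
Then q_K = (446 - 224)/2 = 111.

224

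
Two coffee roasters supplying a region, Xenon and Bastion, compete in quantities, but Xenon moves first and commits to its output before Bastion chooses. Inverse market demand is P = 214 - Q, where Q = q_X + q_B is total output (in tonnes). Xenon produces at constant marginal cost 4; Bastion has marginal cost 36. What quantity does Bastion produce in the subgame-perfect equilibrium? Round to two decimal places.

28.50

The follower Bastion best-responds to any q_X: π_B = (214 - Q)q_B - 36q_B.
Follower FOC: 178 - q_X - 2q_B = 0, so q_B(q_X) = (178 - q_X)/2.
The leader anticipates this reaction. Substituting into P = 214 - Q gives P = 125 - (1/2)q_X, so π_X = (125 - (1/2)q_X)q_X - 4q_X.
The leader's first-order condition 121 - q_X = 0 yields q_X = 121.
Then q_B = (178 - 121)/2 = 57/2.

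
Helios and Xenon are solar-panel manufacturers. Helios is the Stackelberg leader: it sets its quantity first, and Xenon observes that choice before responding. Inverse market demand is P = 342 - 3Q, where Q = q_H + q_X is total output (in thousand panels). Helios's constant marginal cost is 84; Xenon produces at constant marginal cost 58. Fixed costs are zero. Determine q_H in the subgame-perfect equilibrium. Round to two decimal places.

38.67

The follower Xenon best-responds to any q_H: π_X = (342 - 3Q)q_X - 58q_X.
Setting the follower's marginal profit to zero, 284 - 3q_H - 6q_X = 0, i.e. q_X = (284 - 3q_H)/6.
Helios substitutes q_X(q_H) into its own profit: π_H = q_H(342 - 3q_H - (284 - 3q_H)/2) - 84q_H = (200 - (3/2)q_H)q_H - 84q_H.
The leader's first-order condition 116 - 3q_H = 0 yields q_H = 116/3.
Then q_X = (284 - 3·(116/3))/6 = 28.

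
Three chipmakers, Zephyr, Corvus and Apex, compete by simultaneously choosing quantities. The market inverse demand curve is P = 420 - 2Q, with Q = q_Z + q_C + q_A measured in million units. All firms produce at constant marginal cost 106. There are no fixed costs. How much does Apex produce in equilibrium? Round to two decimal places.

Each firm earns π_i = (420 - 2Q)q_i - 106q_i.
Setting ∂π_i/∂q_i = 0 with rivals' quantities fixed: 314 - 4q_i - 2·Σ_{j≠i} q_j = 0.
By symmetry each firm produces the same amount; substituting Σ_{j≠i} q_j = 2q_i yields q_i = 314/8 = 157/4.

39.25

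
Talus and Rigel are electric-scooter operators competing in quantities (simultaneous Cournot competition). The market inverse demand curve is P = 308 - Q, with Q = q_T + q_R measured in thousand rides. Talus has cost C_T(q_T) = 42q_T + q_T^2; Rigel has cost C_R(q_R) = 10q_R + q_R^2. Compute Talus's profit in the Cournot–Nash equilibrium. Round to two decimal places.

Talus's profit: π_T = (308 - Q)q_T - (42q_T + q_T²). Setting ∂π_T/∂q_T = 0: 266 - 4q_T - (q_R) = 0.
Rigel's first-order condition: 298 - 4q_R - (q_T) = 0.
Rearranging gives the reaction functions q_T = (266 - q_R)/4 and q_R = (298 - q_T)/4.
Solving the pair: q_T = 766/15, q_R = 926/15.
Price P = 308 - 564/5 = 976/5.
Talus's profit: (976/5)·(766/15) - 42·(766/15) - (766/15)² = 5215.6089.

5215.61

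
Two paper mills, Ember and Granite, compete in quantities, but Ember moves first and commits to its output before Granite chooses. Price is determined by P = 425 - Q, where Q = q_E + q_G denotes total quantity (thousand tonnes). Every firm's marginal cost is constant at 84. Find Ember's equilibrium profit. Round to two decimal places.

14535.13

Solve by backward induction. Given q_E, the follower Granite maximises π_G = (425 - q_E - q_G)q_G - 84q_G.
Setting the follower's marginal profit to zero, 341 - q_E - 2q_G = 0, i.e. q_G = (341 - q_E)/2.
Ember substitutes q_G(q_E) into its own profit: π_E = q_E(425 - q_E - (341 - q_E)/2) - 84q_E = (509/2 - (1/2)q_E)q_E - 84q_E.
The leader's first-order condition 341/2 - q_E = 0 yields q_E = 341/2.
Then q_G = (341 - 341/2)/2 = 341/4.
Price P = 425 - 1023/4 = 677/4.
Ember's profit: (677/4 - 84)·(341/2) = 14535.1250.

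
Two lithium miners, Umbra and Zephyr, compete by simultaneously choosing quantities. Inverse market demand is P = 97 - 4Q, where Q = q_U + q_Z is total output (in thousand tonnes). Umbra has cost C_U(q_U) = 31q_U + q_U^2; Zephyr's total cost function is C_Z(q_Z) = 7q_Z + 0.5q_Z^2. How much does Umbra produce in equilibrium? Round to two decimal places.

Umbra's profit: π_U = (97 - 4Q)q_U - (31q_U + q_U²). Setting ∂π_U/∂q_U = 0: 66 - 10q_U - 4(q_Z) = 0.
Zephyr's first-order condition: 90 - 9q_Z - 4(q_U) = 0.
Best responses: q_U = (66 - 4q_Z)/10, q_Z = (90 - 4q_U)/9.
Solving the pair: q_U = 117/37, q_Z = 318/37.

3.16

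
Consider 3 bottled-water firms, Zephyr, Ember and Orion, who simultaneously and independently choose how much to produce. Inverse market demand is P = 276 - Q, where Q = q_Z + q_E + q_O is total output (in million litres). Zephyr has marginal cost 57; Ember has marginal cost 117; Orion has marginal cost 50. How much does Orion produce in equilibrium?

75

Zephyr's profit: π_Z = (276 - Q)q_Z - (57q_Z). Setting ∂π_Z/∂q_Z = 0: 219 - 2q_Z - (q_E + q_O) = 0.
Ember's profit: π_E = (276 - Q)q_E - (117q_E). Setting ∂π_E/∂q_E = 0: 159 - 2q_E - (q_Z + q_O) = 0.
Orion's first-order condition: 226 - 2q_O - (q_Z + q_E) = 0.
Adding the 3 conditions: 604 − 2Q − 2Q = 0, i.e. Q = 151.
Back-substituting: q_Z = (219 − 151) = 68, q_E = (159 − 151) = 8, q_O = (226 − 151) = 75.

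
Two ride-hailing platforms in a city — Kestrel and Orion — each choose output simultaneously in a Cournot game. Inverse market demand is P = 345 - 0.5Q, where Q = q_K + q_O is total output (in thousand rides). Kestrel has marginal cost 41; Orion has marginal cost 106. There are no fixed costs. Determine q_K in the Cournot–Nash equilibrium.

246

Kestrel's profit: π_K = (345 - 0.5Q)q_K - (41q_K). Setting ∂π_K/∂q_K = 0: 304 - q_K - (1/2)(q_O) = 0.
Orion's profit: π_O = (345 - 0.5Q)q_O - (106q_O). Setting ∂π_O/∂q_O = 0: 239 - q_O - (1/2)(q_K) = 0.
Best responses: q_K = (304 - (1/2)q_O), q_O = (239 - (1/2)q_K).
Solving the pair: q_K = 246, q_O = 116.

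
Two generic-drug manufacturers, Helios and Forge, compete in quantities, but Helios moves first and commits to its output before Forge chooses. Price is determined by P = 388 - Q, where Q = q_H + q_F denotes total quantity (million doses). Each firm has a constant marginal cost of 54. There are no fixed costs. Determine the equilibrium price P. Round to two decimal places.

Solve by backward induction. Given q_H, the follower Forge maximises π_F = (388 - q_H - q_F)q_F - 54q_F.
Setting the follower's marginal profit to zero, 334 - q_H - 2q_F = 0, i.e. q_F = (334 - q_H)/2.
The leader anticipates this reaction. Substituting into P = 388 - Q gives P = 221 - (1/2)q_H, so π_H = (221 - (1/2)q_H)q_H - 54q_H.
Maximising: ∂π_H/∂q_H = 167 - q_H = 0, giving q_H = 167.
Then q_F = (334 - 167)/2 = 167/2.
Total output Q = 501/2, so price P = 388 - 501/2 = 275/2.

137.50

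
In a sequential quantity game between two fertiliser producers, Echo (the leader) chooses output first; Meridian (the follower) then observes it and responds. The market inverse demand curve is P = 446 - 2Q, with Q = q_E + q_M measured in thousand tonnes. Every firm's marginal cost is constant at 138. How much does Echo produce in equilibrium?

The follower Meridian best-responds to any q_E: π_M = (446 - 2Q)q_M - 138q_M.
∂π_M/∂q_M = 308 - 2q_E - 4q_M = 0 gives the reaction function q_M = (308 - 2q_E)/4.
Echo substitutes q_M(q_E) into its own profit: π_E = q_E(446 - 2q_E - (308 - 2q_E)/2) - 138q_E = (292 - q_E)q_E - 138q_E.
Leader FOC: 154 - 2q_E = 0, so q_E = 77.
Then q_M = (308 - 2·77)/4 = 77/2.

77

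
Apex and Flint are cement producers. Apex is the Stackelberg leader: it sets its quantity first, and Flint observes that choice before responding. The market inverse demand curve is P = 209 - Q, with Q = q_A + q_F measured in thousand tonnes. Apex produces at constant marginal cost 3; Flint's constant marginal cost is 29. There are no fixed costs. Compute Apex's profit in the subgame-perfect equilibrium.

The follower Flint best-responds to any q_A: π_F = (209 - Q)q_F - 29q_F.
Follower FOC: 180 - q_A - 2q_F = 0, so q_F(q_A) = (180 - q_A)/2.
Apex substitutes q_F(q_A) into its own profit: π_A = q_A(209 - q_A - (180 - q_A)/2) - 3q_A = (119 - (1/2)q_A)q_A - 3q_A.
Leader FOC: 116 - q_A = 0, so q_A = 116.
Then q_F = (180 - 116)/2 = 32.
Price P = 209 - 148 = 61.
Apex's profit: (61 - 3)·116 = 6728.

6728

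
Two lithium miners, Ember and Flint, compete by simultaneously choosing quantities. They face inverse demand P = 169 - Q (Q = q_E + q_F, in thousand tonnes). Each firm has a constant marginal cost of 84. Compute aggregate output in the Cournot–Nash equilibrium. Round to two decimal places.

A representative firm's profit is π_i = q_i(169 - Q) - 84q_i.
Setting ∂π_i/∂q_i = 0 with rivals' quantities fixed: 85 - 2q_i - q_j = 0.
By symmetry each firm produces the same amount; substituting q_j = q_i yields q_i = 85/3.
Total output Q = 85/3 + 85/3 = 170/3.

56.67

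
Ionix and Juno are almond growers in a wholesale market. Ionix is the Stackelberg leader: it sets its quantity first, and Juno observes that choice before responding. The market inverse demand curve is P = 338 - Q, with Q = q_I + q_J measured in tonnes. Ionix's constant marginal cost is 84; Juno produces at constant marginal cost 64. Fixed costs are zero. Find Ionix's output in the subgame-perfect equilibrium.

117

Solve by backward induction. Given q_I, the follower Juno maximises π_J = (338 - q_I - q_J)q_J - 64q_J.
∂π_J/∂q_J = 274 - q_I - 2q_J = 0 gives the reaction function q_J = (274 - q_I)/2.
Ionix substitutes q_J(q_I) into its own profit: π_I = q_I(338 - q_I - (274 - q_I)/2) - 84q_I = (201 - (1/2)q_I)q_I - 84q_I.
Maximising: ∂π_I/∂q_I = 117 - q_I = 0, giving q_I = 117.
Then q_J = (274 - 117)/2 = 157/2.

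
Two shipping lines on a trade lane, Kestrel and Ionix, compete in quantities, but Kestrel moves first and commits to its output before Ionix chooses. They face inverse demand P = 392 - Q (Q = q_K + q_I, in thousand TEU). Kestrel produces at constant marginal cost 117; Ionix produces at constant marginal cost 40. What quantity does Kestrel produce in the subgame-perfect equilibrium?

The follower Ionix best-responds to any q_K: π_I = (392 - Q)q_I - 40q_I.
∂π_I/∂q_I = 352 - q_K - 2q_I = 0 gives the reaction function q_I = (352 - q_K)/2.
Kestrel substitutes q_I(q_K) into its own profit: π_K = q_K(392 - q_K - (352 - q_K)/2) - 117q_K = (216 - (1/2)q_K)q_K - 117q_K.
Leader FOC: 99 - q_K = 0, so q_K = 99.
Then q_I = (352 - 99)/2 = 253/2.

99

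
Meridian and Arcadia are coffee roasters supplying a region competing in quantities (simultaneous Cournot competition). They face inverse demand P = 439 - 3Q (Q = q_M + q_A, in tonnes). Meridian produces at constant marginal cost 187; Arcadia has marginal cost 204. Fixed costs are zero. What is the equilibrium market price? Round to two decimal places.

276.67

Meridian's profit: π_M = (439 - 3Q)q_M - (187q_M). Setting ∂π_M/∂q_M = 0: 252 - 6q_M - 3(q_A) = 0.
Arcadia's profit: π_A = (439 - 3Q)q_A - (204q_A). Setting ∂π_A/∂q_A = 0: 235 - 6q_A - 3(q_M) = 0.
Rearranging gives the reaction functions q_M = (252 - 3q_A)/6 and q_A = (235 - 3q_M)/6.
Substituting one into the other gives q_M = 269/9 and q_A = 218/9.
Total output Q = 487/9, so price P = 439 - 3·(487/9) = 830/3.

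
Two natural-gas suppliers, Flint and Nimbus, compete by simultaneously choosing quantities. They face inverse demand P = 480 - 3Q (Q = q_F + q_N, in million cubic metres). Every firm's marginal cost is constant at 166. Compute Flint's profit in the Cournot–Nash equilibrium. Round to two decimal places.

3651.70

Each firm earns π_i = (480 - 3Q)q_i - 166q_i.
First-order condition (treating rivals' output as given): 314 - 6q_i - 3q_j = 0.
By symmetry each firm produces the same amount; substituting q_j = q_i yields q_i = 314/9.
Price P = 480 - 3·(628/9) = 812/3.
Flint's profit: (812/3 - 166)·(314/9) = 3651.7037.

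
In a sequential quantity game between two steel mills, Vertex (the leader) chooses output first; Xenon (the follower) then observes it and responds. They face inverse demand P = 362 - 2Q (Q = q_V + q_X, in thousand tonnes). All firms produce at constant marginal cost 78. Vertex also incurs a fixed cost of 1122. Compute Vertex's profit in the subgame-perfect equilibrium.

3919

The follower Xenon best-responds to any q_V: π_X = (362 - 2Q)q_X - 78q_X.
Setting the follower's marginal profit to zero, 284 - 2q_V - 4q_X = 0, i.e. q_X = (284 - 2q_V)/4.
The leader anticipates this reaction. Substituting into P = 362 - 2Q gives P = 220 - q_V, so π_V = (220 - q_V)q_V - 78q_V.
The leader's first-order condition 142 - 2q_V = 0 yields q_V = 71.
Then q_X = (284 - 2·71)/4 = 71/2.
Price P = 362 - 2·(213/2) = 149.
Vertex's profit: (149 - 78)·71 - 1122 = 3919.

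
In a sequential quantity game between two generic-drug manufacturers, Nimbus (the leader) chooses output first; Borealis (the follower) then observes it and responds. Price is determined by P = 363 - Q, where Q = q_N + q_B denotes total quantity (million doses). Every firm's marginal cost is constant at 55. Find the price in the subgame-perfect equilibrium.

132

The follower Borealis best-responds to any q_N: π_B = (363 - Q)q_B - 55q_B.
∂π_B/∂q_B = 308 - q_N - 2q_B = 0 gives the reaction function q_B = (308 - q_N)/2.
Nimbus substitutes q_B(q_N) into its own profit: π_N = q_N(363 - q_N - (308 - q_N)/2) - 55q_N = (209 - (1/2)q_N)q_N - 55q_N.
Leader FOC: 154 - q_N = 0, so q_N = 154.
Then q_B = (308 - 154)/2 = 77.
Total output Q = 231, so price P = 363 - 231 = 132.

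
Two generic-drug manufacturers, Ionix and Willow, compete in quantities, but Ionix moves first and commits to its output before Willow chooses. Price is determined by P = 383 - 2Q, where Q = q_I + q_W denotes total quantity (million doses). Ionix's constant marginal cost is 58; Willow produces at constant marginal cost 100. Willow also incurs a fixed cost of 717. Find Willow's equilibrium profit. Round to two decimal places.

520.53

Solve by backward induction. Given q_I, the follower Willow maximises π_W = (383 - 2q_I - 2q_W)q_W - 100q_W.
Setting the follower's marginal profit to zero, 283 - 2q_I - 4q_W = 0, i.e. q_W = (283 - 2q_I)/4.
The leader anticipates this reaction. Substituting into P = 383 - 2Q gives P = 483/2 - q_I, so π_I = (483/2 - q_I)q_I - 58q_I.
The leader's first-order condition 367/2 - 2q_I = 0 yields q_I = 367/4.
Then q_W = (283 - 2·(367/4))/4 = 199/8.
Price P = 383 - 2·(933/8) = 599/4.
Willow's profit: (599/4 - 100)·(199/8) - 717 = 520.5313.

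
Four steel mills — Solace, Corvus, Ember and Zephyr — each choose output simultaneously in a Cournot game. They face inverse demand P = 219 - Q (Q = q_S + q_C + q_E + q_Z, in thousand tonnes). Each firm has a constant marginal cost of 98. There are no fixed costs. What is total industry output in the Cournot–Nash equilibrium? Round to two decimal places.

A representative firm's profit is π_i = q_i(219 - Q) - 98q_i.
First-order condition (treating rivals' output as given): 121 - 2q_i - Σ_{j≠i} q_j = 0.
With identical firms every q_j equals q_i, so Σ_{j≠i} q_j = 3q_i and 121 = 5q_i, giving q_i = 121/5.
Total output Q = 121/5 + 121/5 + 121/5 + 121/5 = 484/5.

96.80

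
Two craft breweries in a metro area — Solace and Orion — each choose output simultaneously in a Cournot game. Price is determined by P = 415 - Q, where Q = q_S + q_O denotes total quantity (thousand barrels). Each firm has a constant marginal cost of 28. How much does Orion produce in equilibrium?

Each firm earns π_i = (415 - Q)q_i - 28q_i.
Setting ∂π_i/∂q_i = 0 with rivals' quantities fixed: 387 - 2q_i - q_j = 0.
By symmetry each firm produces the same amount; substituting q_j = q_i yields q_i = 387/3 = 129.

129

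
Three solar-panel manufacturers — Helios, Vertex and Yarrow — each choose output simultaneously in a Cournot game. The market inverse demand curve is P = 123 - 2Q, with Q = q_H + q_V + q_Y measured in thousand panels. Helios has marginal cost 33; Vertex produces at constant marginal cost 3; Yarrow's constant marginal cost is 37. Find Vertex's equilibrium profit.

1058

Helios's profit: π_H = (123 - 2Q)q_H - (33q_H). Setting ∂π_H/∂q_H = 0: 90 - 4q_H - 2(q_V + q_Y) = 0.
Vertex's profit: π_V = (123 - 2Q)q_V - (3q_V). Setting ∂π_V/∂q_V = 0: 120 - 4q_V - 2(q_H + q_Y) = 0.
Yarrow's first-order condition: 86 - 4q_Y - 2(q_H + q_V) = 0.
Summing all 3 equations gives 296 − 8Q = 0, hence Q = 37.
Back-substituting: q_H = (90 − 74)/2 = 8, q_V = (120 − 74)/2 = 23, q_Y = (86 − 74)/2 = 6.
Price P = 123 - 2·37 = 49.
Vertex's profit: (49 - 3)·23 = 1058.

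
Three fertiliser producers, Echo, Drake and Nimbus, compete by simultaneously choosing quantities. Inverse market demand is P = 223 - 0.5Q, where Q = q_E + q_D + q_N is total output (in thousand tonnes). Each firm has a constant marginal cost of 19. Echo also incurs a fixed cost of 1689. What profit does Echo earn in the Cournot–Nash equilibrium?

A representative firm's profit is π_i = q_i(223 - 0.5Q) - 19q_i.
Setting ∂π_i/∂q_i = 0 with rivals' quantities fixed: 204 - q_i - (1/2)·Σ_{j≠i} q_j = 0.
With identical firms every q_j equals q_i, so Σ_{j≠i} q_j = 2q_i and 204 = 2q_i, giving q_i = 102.
Price P = 223 - (1/2)·306 = 70.
Echo's profit: (70 - 19)·102 - 1689 = 3513.

3513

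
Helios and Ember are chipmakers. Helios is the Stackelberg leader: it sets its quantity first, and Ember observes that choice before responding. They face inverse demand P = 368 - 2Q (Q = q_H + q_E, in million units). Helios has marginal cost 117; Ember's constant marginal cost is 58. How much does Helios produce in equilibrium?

48

Solve by backward induction. Given q_H, the follower Ember maximises π_E = (368 - 2q_H - 2q_E)q_E - 58q_E.
Follower FOC: 310 - 2q_H - 4q_E = 0, so q_E(q_H) = (310 - 2q_H)/4.
The leader anticipates this reaction. Substituting into P = 368 - 2Q gives P = 213 - q_H, so π_H = (213 - q_H)q_H - 117q_H.
Maximising: ∂π_H/∂q_H = 96 - 2q_H = 0, giving q_H = 48.
Then q_E = (310 - 2·48)/4 = 107/2.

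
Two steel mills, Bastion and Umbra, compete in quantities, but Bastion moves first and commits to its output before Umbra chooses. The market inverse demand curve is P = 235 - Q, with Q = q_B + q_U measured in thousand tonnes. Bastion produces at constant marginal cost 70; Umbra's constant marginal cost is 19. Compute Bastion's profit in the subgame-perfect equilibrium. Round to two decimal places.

The follower Umbra best-responds to any q_B: π_U = (235 - Q)q_U - 19q_U.
Setting the follower's marginal profit to zero, 216 - q_B - 2q_U = 0, i.e. q_U = (216 - q_B)/2.
Bastion substitutes q_U(q_B) into its own profit: π_B = q_B(235 - q_B - (216 - q_B)/2) - 70q_B = (127 - (1/2)q_B)q_B - 70q_B.
Maximising: ∂π_B/∂q_B = 57 - q_B = 0, giving q_B = 57.
Then q_U = (216 - 57)/2 = 159/2.
Price P = 235 - 273/2 = 197/2.
Bastion's profit: (197/2 - 70)·57 = 1624.5000.

1624.50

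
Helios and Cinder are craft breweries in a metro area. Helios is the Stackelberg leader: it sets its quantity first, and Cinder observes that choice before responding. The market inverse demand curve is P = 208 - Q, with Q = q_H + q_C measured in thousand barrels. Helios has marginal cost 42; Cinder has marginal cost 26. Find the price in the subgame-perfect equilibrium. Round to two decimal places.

79.50

Solve by backward induction. Given q_H, the follower Cinder maximises π_C = (208 - q_H - q_C)q_C - 26q_C.
Follower FOC: 182 - q_H - 2q_C = 0, so q_C(q_H) = (182 - q_H)/2.
The leader anticipates this reaction. Substituting into P = 208 - Q gives P = 117 - (1/2)q_H, so π_H = (117 - (1/2)q_H)q_H - 42q_H.
The leader's first-order condition 75 - q_H = 0 yields q_H = 75.
Then q_C = (182 - 75)/2 = 107/2.
Total output Q = 257/2, so price P = 208 - 257/2 = 159/2.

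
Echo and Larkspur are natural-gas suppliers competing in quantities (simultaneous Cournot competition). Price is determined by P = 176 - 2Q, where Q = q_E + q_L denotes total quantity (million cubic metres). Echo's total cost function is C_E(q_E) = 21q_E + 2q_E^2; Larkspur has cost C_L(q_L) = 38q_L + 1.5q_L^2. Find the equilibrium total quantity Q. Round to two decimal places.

30.83

Echo's profit: π_E = (176 - 2Q)q_E - (21q_E + 2q_E²). Setting ∂π_E/∂q_E = 0: 155 - 8q_E - 2(q_L) = 0.
Larkspur's first-order condition: 138 - 7q_L - 2(q_E) = 0.
So q_E = (155 - 2q_L)/8 and q_L = (138 - 2q_E)/7.
Substituting one into the other gives q_E = 809/52 and q_L = 397/26.
Total output Q = 809/52 + 397/26 = 1603/52.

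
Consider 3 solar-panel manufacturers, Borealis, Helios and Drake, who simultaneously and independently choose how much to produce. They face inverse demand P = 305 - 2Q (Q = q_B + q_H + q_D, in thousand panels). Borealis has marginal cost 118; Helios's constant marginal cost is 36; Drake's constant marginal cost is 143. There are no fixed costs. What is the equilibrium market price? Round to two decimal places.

Borealis's profit: π_B = (305 - 2Q)q_B - (118q_B). Setting ∂π_B/∂q_B = 0: 187 - 4q_B - 2(q_H + q_D) = 0.
Helios's first-order condition: 269 - 4q_H - 2(q_B + q_D) = 0.
Drake's first-order condition: 162 - 4q_D - 2(q_B + q_H) = 0.
Summing all 3 equations gives 618 − 8Q = 0, hence Q = 309/4.
Back-substituting: q_B = (187 − 309/2)/2 = 65/4, q_H = (269 − 309/2)/2 = 229/4, q_D = (162 − 309/2)/2 = 15/4.
Total output Q = 309/4, so price P = 305 - 2·(309/4) = 301/2.

150.50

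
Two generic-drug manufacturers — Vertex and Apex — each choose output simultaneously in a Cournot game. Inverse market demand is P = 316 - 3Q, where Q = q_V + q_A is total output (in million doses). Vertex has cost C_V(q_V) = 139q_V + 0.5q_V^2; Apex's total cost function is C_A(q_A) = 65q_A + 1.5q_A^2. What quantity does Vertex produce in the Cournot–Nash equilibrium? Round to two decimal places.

Vertex's profit: π_V = (316 - 3Q)q_V - (139q_V + (1/2)q_V²). Setting ∂π_V/∂q_V = 0: 177 - 7q_V - 3(q_A) = 0.
Apex's first-order condition: 251 - 9q_A - 3(q_V) = 0.
So q_V = (177 - 3q_A)/7 and q_A = (251 - 3q_V)/9.
Solving the pair: q_V = 140/9, q_A = 613/27.

15.56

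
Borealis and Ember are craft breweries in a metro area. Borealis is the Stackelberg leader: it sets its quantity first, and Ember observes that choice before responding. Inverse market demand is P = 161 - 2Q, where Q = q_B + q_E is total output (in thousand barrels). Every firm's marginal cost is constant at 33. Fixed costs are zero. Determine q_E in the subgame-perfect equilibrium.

16

Solve by backward induction. Given q_B, the follower Ember maximises π_E = (161 - 2q_B - 2q_E)q_E - 33q_E.
∂π_E/∂q_E = 128 - 2q_B - 4q_E = 0 gives the reaction function q_E = (128 - 2q_B)/4.
Borealis substitutes q_E(q_B) into its own profit: π_B = q_B(161 - 2q_B - (128 - 2q_B)/2) - 33q_B = (97 - q_B)q_B - 33q_B.
Maximising: ∂π_B/∂q_B = 64 - 2q_B = 0, giving q_B = 32.
Then q_E = (128 - 2·32)/4 = 16.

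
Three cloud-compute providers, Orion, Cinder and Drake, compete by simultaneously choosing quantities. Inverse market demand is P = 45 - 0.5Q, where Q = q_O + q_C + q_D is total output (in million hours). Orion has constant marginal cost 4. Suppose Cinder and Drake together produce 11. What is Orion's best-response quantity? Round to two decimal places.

With rivals' combined output fixed at 11, Orion's profit is π_O = (45 - (1/2)·11 - (1/2)q_O)q_O - (4q_O) = (79/2 - (1/2)q_O)q_O - (4q_O).
∂π_O/∂q_O = 71/2 - q_O = 0, so q_O = 71/2.

35.50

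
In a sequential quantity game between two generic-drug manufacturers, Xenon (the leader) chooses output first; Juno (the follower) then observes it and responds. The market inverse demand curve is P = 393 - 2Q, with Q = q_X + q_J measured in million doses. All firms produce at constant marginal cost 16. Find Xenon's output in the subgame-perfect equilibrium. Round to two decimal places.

94.25

Solve by backward induction. Given q_X, the follower Juno maximises π_J = (393 - 2q_X - 2q_J)q_J - 16q_J.
Setting the follower's marginal profit to zero, 377 - 2q_X - 4q_J = 0, i.e. q_J = (377 - 2q_X)/4.
Xenon substitutes q_J(q_X) into its own profit: π_X = q_X(393 - 2q_X - (377 - 2q_X)/2) - 16q_X = (409/2 - q_X)q_X - 16q_X.
Leader FOC: 377/2 - 2q_X = 0, so q_X = 377/4.
Then q_J = (377 - 2·(377/4))/4 = 377/8.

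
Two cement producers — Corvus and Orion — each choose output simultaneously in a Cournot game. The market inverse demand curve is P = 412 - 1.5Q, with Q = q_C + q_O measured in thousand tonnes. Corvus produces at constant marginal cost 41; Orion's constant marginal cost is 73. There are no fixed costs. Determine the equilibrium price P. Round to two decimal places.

175.33

Corvus's profit: π_C = (412 - 1.5Q)q_C - (41q_C). Setting ∂π_C/∂q_C = 0: 371 - 3q_C - (3/2)(q_O) = 0.
Orion's profit: π_O = (412 - 1.5Q)q_O - (73q_O). Setting ∂π_O/∂q_O = 0: 339 - 3q_O - (3/2)(q_C) = 0.
Rearranging gives the reaction functions q_C = (371 - (3/2)q_O)/3 and q_O = (339 - (3/2)q_C)/3.
Substituting one into the other gives q_C = 806/9 and q_O = 614/9.
Total output Q = 1420/9, so price P = 412 - (3/2)·(1420/9) = 526/3.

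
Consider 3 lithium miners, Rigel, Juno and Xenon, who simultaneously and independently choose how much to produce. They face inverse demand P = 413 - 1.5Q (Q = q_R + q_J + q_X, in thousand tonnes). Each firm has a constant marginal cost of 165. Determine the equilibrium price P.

227

Each firm earns π_i = (413 - 1.5Q)q_i - 165q_i.
Setting ∂π_i/∂q_i = 0 with rivals' quantities fixed: 248 - 3q_i - (3/2)·Σ_{j≠i} q_j = 0.
With identical firms every q_j equals q_i, so Σ_{j≠i} q_j = 2q_i and 248 = 6q_i, giving q_i = 124/3.
Total output Q = 124, so price P = 413 - (3/2)·124 = 227.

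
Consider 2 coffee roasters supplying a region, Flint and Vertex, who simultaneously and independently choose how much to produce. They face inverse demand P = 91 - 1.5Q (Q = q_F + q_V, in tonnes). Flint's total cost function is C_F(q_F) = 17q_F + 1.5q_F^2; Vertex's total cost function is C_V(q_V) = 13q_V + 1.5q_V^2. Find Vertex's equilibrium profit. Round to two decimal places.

Flint's profit: π_F = (91 - 1.5Q)q_F - (17q_F + (3/2)q_F²). Setting ∂π_F/∂q_F = 0: 74 - 6q_F - (3/2)(q_V) = 0.
Vertex's profit: π_V = (91 - 1.5Q)q_V - (13q_V + (3/2)q_V²). Setting ∂π_V/∂q_V = 0: 78 - 6q_V - (3/2)(q_F) = 0.
Best responses: q_F = (74 - (3/2)q_V)/6, q_V = (78 - (3/2)q_F)/6.
Substituting one into the other gives q_F = 436/45 and q_V = 476/45.
Price P = 91 - (3/2)·(304/15) = 303/5.
Vertex's profit: (303/5)·(476/45) - 13·(476/45) - (3/2)(476/45)² = 335.6681.

335.67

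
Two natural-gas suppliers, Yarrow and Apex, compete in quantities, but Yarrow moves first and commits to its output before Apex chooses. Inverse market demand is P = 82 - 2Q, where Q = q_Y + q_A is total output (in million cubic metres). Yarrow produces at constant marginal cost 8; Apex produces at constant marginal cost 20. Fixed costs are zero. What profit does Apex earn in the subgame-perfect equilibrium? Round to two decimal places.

45.13

Solve by backward induction. Given q_Y, the follower Apex maximises π_A = (82 - 2q_Y - 2q_A)q_A - 20q_A.
Setting the follower's marginal profit to zero, 62 - 2q_Y - 4q_A = 0, i.e. q_A = (62 - 2q_Y)/4.
Yarrow substitutes q_A(q_Y) into its own profit: π_Y = q_Y(82 - 2q_Y - (62 - 2q_Y)/2) - 8q_Y = (51 - q_Y)q_Y - 8q_Y.
Leader FOC: 43 - 2q_Y = 0, so q_Y = 43/2.
Then q_A = (62 - 2·(43/2))/4 = 19/4.
Price P = 82 - 2·(105/4) = 59/2.
Apex's profit: (59/2 - 20)·(19/4) = 361/8.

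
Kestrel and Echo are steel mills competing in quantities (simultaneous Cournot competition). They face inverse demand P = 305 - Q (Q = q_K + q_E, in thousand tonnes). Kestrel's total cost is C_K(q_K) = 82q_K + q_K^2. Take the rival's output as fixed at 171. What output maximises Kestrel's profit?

13

With the rival's output fixed at 171, Kestrel's profit is π_K = (305 - 171 - q_K)q_K - (82q_K + q_K²) = (134 - q_K)q_K - (82q_K + q_K²).
∂π_K/∂q_K = 52 - 4q_K = 0, so q_K = 13.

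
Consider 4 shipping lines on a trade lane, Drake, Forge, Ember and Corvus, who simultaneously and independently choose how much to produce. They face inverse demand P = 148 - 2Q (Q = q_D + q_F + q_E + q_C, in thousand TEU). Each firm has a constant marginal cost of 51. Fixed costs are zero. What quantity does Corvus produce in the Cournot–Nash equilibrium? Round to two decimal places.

9.70

Each firm earns π_i = (148 - 2Q)q_i - 51q_i.
Setting ∂π_i/∂q_i = 0 with rivals' quantities fixed: 97 - 4q_i - 2·Σ_{j≠i} q_j = 0.
By symmetry each firm produces the same amount; substituting Σ_{j≠i} q_j = 3q_i yields q_i = 97/10.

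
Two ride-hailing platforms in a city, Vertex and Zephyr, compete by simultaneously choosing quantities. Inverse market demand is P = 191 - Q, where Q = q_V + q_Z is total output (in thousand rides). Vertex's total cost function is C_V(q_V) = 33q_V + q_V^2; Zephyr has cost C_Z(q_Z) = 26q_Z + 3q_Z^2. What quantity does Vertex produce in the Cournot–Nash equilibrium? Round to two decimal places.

Vertex's profit: π_V = (191 - Q)q_V - (33q_V + q_V²). Setting ∂π_V/∂q_V = 0: 158 - 4q_V - (q_Z) = 0.
Zephyr's profit: π_Z = (191 - Q)q_Z - (26q_Z + 3q_Z²). Setting ∂π_Z/∂q_Z = 0: 165 - 8q_Z - (q_V) = 0.
Rearranging gives the reaction functions q_V = (158 - q_Z)/4 and q_Z = (165 - q_V)/8.
Solving the pair: q_V = 1099/31, q_Z = 502/31.

35.45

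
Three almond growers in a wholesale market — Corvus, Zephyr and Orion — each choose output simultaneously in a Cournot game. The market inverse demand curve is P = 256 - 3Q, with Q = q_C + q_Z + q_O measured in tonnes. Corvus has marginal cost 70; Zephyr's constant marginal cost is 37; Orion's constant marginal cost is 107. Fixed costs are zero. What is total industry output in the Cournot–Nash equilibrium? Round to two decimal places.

Corvus's profit: π_C = (256 - 3Q)q_C - (70q_C). Setting ∂π_C/∂q_C = 0: 186 - 6q_C - 3(q_Z + q_O) = 0.
Zephyr's first-order condition: 219 - 6q_Z - 3(q_C + q_O) = 0.
Orion's profit: π_O = (256 - 3Q)q_O - (107q_O). Setting ∂π_O/∂q_O = 0: 149 - 6q_O - 3(q_C + q_Z) = 0.
Summing all 3 equations gives 554 − 12Q = 0, hence Q = 277/6.
Back-substituting: q_C = (186 − 277/2)/3 = 95/6, q_Z = (219 − 277/2)/3 = 161/6, q_O = (149 − 277/2)/3 = 7/2.
Total output Q = 95/6 + 161/6 + 7/2 = 277/6.

46.17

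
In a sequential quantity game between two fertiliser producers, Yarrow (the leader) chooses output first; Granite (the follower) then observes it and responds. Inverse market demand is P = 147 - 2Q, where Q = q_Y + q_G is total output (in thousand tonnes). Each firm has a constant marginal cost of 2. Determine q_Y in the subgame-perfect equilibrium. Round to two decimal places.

36.25

Solve by backward induction. Given q_Y, the follower Granite maximises π_G = (147 - 2q_Y - 2q_G)q_G - 2q_G.
∂π_G/∂q_G = 145 - 2q_Y - 4q_G = 0 gives the reaction function q_G = (145 - 2q_Y)/4.
The leader anticipates this reaction. Substituting into P = 147 - 2Q gives P = 149/2 - q_Y, so π_Y = (149/2 - q_Y)q_Y - 2q_Y.
The leader's first-order condition 145/2 - 2q_Y = 0 yields q_Y = 145/4.
Then q_G = (145 - 2·(145/4))/4 = 145/8.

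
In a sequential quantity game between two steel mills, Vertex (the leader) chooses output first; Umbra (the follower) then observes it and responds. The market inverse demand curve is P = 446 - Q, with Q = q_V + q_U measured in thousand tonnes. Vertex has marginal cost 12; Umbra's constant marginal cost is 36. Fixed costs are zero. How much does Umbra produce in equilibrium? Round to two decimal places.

90.50

Solve by backward induction. Given q_V, the follower Umbra maximises π_U = (446 - q_V - q_U)q_U - 36q_U.
Setting the follower's marginal profit to zero, 410 - q_V - 2q_U = 0, i.e. q_U = (410 - q_V)/2.
Vertex substitutes q_U(q_V) into its own profit: π_V = q_V(446 - q_V - (410 - q_V)/2) - 12q_V = (241 - (1/2)q_V)q_V - 12q_V.
The leader's first-order condition 229 - q_V = 0 yields q_V = 229.
Then q_U = (410 - 229)/2 = 181/2.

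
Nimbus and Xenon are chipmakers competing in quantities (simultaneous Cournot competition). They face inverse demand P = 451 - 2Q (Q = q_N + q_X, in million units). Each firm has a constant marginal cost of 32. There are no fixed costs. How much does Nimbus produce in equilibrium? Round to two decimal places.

69.83

A representative firm's profit is π_i = q_i(451 - 2Q) - 32q_i.
Setting ∂π_i/∂q_i = 0 with rivals' quantities fixed: 419 - 4q_i - 2q_j = 0.
With identical firms every q_j equals q_i, so q_j = q_i and 419 = 6q_i, giving q_i = 419/6.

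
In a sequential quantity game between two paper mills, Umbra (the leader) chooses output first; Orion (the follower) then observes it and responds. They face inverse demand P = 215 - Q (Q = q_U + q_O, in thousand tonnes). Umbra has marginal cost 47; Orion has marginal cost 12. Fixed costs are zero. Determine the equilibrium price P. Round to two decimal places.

The follower Orion best-responds to any q_U: π_O = (215 - Q)q_O - 12q_O.
Setting the follower's marginal profit to zero, 203 - q_U - 2q_O = 0, i.e. q_O = (203 - q_U)/2.
The leader anticipates this reaction. Substituting into P = 215 - Q gives P = 227/2 - (1/2)q_U, so π_U = (227/2 - (1/2)q_U)q_U - 47q_U.
The leader's first-order condition 133/2 - q_U = 0 yields q_U = 133/2.
Then q_O = (203 - 133/2)/2 = 273/4.
Total output Q = 539/4, so price P = 215 - 539/4 = 321/4.

80.25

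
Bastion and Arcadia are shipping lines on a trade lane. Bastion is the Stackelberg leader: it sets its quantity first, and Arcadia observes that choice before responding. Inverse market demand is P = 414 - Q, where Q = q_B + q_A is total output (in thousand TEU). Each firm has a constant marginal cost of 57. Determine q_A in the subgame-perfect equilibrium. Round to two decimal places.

The follower Arcadia best-responds to any q_B: π_A = (414 - Q)q_A - 57q_A.
Follower FOC: 357 - q_B - 2q_A = 0, so q_A(q_B) = (357 - q_B)/2.
The leader anticipates this reaction. Substituting into P = 414 - Q gives P = 471/2 - (1/2)q_B, so π_B = (471/2 - (1/2)q_B)q_B - 57q_B.
Maximising: ∂π_B/∂q_B = 357/2 - q_B = 0, giving q_B = 357/2.
Then q_A = (357 - 357/2)/2 = 357/4.

89.25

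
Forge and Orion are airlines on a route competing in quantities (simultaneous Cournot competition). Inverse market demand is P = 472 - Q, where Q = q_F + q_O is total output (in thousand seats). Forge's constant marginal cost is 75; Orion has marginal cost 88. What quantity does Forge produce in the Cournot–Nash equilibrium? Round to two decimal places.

Forge's profit: π_F = (472 - Q)q_F - (75q_F). Setting ∂π_F/∂q_F = 0: 397 - 2q_F - (q_O) = 0.
Orion's first-order condition: 384 - 2q_O - (q_F) = 0.
So q_F = (397 - q_O)/2 and q_O = (384 - q_F)/2.
Substituting one into the other gives q_F = 410/3 and q_O = 371/3.

136.67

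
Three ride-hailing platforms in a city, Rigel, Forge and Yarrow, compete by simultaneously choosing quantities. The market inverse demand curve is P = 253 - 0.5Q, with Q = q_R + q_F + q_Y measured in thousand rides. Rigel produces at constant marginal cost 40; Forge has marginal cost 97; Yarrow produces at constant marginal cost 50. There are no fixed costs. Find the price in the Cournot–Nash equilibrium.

Rigel's profit: π_R = (253 - 0.5Q)q_R - (40q_R). Setting ∂π_R/∂q_R = 0: 213 - q_R - (1/2)(q_F + q_Y) = 0.
Forge's first-order condition: 156 - q_F - (1/2)(q_R + q_Y) = 0.
Yarrow's profit: π_Y = (253 - 0.5Q)q_Y - (50q_Y). Setting ∂π_Y/∂q_Y = 0: 203 - q_Y - (1/2)(q_R + q_F) = 0.
Summing all 3 equations gives 572 − 2Q = 0, hence Q = 286.
Back-substituting: q_R = (213 − 143)/(1/2) = 140, q_F = (156 − 143)/(1/2) = 26, q_Y = (203 − 143)/(1/2) = 120.
Total output Q = 286, so price P = 253 - (1/2)·286 = 110.

110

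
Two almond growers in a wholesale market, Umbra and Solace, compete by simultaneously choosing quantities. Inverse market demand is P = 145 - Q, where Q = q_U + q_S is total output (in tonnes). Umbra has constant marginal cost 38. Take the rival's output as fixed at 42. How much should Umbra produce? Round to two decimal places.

With the rival's output fixed at 42, Umbra's profit is π_U = (145 - 42 - q_U)q_U - (38q_U) = (103 - q_U)q_U - (38q_U).
∂π_U/∂q_U = 65 - 2q_U = 0, so q_U = 65/2.

32.50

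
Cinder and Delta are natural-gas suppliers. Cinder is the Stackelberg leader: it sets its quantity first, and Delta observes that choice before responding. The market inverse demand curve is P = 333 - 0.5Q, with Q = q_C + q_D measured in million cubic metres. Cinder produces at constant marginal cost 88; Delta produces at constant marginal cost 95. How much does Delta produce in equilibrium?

Solve by backward induction. Given q_C, the follower Delta maximises π_D = (333 - (1/2)q_C - (1/2)q_D)q_D - 95q_D.
Follower FOC: 238 - (1/2)q_C - q_D = 0, so q_D(q_C) = (238 - (1/2)q_C).
The leader anticipates this reaction. Substituting into P = 333 - 0.5Q gives P = 214 - (1/4)q_C, so π_C = (214 - (1/4)q_C)q_C - 88q_C.
Maximising: ∂π_C/∂q_C = 126 - (1/2)q_C = 0, giving q_C = 252.
Then q_D = (238 - (1/2)·252) = 112.

112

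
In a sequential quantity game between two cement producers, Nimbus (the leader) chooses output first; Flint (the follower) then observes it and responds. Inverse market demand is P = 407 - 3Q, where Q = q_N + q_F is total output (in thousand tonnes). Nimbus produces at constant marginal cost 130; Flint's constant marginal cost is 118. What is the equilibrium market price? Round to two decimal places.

196.25

The follower Flint best-responds to any q_N: π_F = (407 - 3Q)q_F - 118q_F.
∂π_F/∂q_F = 289 - 3q_N - 6q_F = 0 gives the reaction function q_F = (289 - 3q_N)/6.
Nimbus substitutes q_F(q_N) into its own profit: π_N = q_N(407 - 3q_N - (289 - 3q_N)/2) - 130q_N = (525/2 - (3/2)q_N)q_N - 130q_N.
The leader's first-order condition 265/2 - 3q_N = 0 yields q_N = 265/6.
Then q_F = (289 - 3·(265/6))/6 = 313/12.
Total output Q = 281/4, so price P = 407 - 3·(281/4) = 785/4.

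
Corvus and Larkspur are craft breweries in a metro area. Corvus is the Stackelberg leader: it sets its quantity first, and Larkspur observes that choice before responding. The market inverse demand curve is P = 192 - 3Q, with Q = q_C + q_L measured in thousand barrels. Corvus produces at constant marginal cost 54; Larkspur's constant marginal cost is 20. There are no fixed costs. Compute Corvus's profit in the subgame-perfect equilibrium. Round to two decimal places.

Solve by backward induction. Given q_C, the follower Larkspur maximises π_L = (192 - 3q_C - 3q_L)q_L - 20q_L.
∂π_L/∂q_L = 172 - 3q_C - 6q_L = 0 gives the reaction function q_L = (172 - 3q_C)/6.
The leader anticipates this reaction. Substituting into P = 192 - 3Q gives P = 106 - (3/2)q_C, so π_C = (106 - (3/2)q_C)q_C - 54q_C.
Maximising: ∂π_C/∂q_C = 52 - 3q_C = 0, giving q_C = 52/3.
Then q_L = (172 - 3·(52/3))/6 = 20.
Price P = 192 - 3·(112/3) = 80.
Corvus's profit: (80 - 54)·(52/3) = 1352/3.

450.67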